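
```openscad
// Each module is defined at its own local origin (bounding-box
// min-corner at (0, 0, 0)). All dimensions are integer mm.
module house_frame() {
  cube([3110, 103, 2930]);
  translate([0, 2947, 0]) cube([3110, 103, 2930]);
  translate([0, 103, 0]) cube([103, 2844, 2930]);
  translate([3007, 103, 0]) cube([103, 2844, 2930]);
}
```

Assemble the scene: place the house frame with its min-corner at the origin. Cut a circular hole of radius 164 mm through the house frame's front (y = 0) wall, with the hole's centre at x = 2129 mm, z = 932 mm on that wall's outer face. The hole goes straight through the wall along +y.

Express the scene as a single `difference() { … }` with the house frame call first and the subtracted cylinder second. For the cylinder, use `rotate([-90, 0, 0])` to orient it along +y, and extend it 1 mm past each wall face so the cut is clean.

difference() {
  house_frame();
  translate([2129, -1, 932]) rotate([-90, 0, 0]) cylinder(h = 105, r = 164);
}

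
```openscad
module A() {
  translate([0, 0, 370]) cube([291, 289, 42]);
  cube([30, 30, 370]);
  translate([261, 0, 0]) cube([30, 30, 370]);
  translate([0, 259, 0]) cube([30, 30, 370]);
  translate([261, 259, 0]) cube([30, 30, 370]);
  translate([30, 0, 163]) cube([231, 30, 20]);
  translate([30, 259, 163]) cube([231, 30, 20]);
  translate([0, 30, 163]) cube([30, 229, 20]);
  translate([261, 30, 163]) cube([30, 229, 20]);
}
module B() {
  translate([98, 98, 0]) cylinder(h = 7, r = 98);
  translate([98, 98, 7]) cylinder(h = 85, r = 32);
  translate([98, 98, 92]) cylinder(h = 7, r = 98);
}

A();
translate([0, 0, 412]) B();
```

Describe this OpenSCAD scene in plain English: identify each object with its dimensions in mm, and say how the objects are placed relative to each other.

A is a simple wooden stool: a rectangular seat 291 mm (x) by 289 mm (y), 42 mm thick, top face at z = 412 mm, on four square legs, each 30×30 mm in cross-section. The legs rest on z = 0, each flush with a corner of the seat. Four stretchers, 30 mm wide and 20 mm tall, connect adjacent legs with their undersides at z = 163 mm, each running between the inner faces of the legs it joins and aligned with the legs' outer faces on the other axis.

B is a spool: two coaxial disc flanges of radius 98 mm and thickness 7 mm, joined by a core cylinder of radius 32 mm and height 85 mm. The lower flange rests on z = 0 and the three cylinders share a vertical axis.

The spool is on top of the stool.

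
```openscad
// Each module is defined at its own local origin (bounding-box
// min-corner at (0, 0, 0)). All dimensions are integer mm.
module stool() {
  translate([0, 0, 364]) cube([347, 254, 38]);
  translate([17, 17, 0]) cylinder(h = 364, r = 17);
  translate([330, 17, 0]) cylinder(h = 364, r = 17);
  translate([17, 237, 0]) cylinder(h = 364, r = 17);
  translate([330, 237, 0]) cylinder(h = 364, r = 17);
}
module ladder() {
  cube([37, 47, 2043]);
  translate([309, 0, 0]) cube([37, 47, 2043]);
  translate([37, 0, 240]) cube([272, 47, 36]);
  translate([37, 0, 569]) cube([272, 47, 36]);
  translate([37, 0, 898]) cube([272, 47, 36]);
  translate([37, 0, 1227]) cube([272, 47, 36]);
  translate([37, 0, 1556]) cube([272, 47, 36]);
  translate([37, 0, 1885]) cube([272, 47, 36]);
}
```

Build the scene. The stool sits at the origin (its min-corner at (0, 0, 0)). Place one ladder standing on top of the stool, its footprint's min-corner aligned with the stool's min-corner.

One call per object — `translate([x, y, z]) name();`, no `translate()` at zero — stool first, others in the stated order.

stool();
translate([0, 0, 402]) ladder();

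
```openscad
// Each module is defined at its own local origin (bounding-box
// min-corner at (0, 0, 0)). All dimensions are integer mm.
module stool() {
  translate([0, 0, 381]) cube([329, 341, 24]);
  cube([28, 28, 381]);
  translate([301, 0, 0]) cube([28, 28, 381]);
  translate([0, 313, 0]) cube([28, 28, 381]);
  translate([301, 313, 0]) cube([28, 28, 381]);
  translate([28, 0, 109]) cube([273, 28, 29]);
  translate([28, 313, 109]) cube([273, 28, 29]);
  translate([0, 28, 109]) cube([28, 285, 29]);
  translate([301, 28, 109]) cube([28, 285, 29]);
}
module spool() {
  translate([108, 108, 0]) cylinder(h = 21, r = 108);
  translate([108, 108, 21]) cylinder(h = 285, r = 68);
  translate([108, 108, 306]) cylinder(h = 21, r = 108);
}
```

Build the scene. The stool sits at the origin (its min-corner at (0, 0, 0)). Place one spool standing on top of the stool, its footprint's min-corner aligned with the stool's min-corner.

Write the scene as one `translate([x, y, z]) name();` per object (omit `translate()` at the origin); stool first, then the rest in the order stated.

stool();
translate([0, 0, 405]) spool();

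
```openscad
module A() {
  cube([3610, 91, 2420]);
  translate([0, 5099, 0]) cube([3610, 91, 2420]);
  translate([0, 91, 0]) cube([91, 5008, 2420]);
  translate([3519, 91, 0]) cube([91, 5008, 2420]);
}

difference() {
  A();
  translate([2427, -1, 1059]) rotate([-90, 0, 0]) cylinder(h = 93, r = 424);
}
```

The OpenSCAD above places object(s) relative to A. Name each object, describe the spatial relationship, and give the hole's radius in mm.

A is a house frame. The house frame has a circular hole through its front wall. The hole's radius is 424 mm.

The subtracted cylinder has r = 424 mm.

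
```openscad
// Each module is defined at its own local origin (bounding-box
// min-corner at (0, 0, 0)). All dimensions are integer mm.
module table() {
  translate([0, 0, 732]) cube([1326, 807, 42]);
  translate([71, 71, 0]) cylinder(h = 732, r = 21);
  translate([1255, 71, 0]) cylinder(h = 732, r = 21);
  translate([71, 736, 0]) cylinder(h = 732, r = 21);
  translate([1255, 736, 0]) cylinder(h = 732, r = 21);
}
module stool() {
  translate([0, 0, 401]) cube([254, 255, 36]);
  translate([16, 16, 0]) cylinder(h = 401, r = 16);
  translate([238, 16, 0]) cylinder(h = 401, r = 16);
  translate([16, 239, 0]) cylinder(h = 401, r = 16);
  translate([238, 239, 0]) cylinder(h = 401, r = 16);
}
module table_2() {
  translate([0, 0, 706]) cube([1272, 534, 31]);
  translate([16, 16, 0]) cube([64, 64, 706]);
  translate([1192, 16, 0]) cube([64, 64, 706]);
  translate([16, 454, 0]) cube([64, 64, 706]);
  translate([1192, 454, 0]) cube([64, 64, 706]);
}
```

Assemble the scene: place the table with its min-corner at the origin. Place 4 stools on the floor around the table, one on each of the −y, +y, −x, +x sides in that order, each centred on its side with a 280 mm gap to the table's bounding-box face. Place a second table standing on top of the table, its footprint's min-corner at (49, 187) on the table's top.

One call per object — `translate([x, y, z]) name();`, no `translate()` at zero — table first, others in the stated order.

table();
translate([536, -535, 0]) stool();
translate([536, 1087, 0]) stool();
translate([-534, 276, 0]) stool();
translate([1606, 276, 0]) stool();
translate([49, 187, 774]) table_2();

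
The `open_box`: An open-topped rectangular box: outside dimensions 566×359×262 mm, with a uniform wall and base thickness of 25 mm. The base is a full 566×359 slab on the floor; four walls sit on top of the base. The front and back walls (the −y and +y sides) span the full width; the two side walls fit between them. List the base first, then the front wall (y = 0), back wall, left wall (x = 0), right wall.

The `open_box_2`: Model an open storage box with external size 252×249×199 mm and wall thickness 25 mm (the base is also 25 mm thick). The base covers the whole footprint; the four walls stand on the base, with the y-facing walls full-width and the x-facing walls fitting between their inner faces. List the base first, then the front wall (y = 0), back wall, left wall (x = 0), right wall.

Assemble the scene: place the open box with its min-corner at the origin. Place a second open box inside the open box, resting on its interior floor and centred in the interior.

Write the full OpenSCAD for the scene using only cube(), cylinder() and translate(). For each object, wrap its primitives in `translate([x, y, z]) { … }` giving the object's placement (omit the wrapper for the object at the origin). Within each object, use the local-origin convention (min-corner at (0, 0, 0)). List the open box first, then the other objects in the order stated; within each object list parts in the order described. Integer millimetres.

cube([566, 359, 25]);
translate([0, 0, 25]) cube([566, 25, 237]);
translate([0, 334, 25]) cube([566, 25, 237]);
translate([0, 25, 25]) cube([25, 309, 237]);
translate([541, 25, 25]) cube([25, 309, 237]);
translate([157, 55, 25]) {
  cube([252, 249, 25]);
  translate([0, 0, 25]) cube([252, 25, 174]);
  translate([0, 224, 25]) cube([252, 25, 174]);
  translate([0, 25, 25]) cube([25, 199, 174]);
  translate([227, 25, 25]) cube([25, 199, 174]);
}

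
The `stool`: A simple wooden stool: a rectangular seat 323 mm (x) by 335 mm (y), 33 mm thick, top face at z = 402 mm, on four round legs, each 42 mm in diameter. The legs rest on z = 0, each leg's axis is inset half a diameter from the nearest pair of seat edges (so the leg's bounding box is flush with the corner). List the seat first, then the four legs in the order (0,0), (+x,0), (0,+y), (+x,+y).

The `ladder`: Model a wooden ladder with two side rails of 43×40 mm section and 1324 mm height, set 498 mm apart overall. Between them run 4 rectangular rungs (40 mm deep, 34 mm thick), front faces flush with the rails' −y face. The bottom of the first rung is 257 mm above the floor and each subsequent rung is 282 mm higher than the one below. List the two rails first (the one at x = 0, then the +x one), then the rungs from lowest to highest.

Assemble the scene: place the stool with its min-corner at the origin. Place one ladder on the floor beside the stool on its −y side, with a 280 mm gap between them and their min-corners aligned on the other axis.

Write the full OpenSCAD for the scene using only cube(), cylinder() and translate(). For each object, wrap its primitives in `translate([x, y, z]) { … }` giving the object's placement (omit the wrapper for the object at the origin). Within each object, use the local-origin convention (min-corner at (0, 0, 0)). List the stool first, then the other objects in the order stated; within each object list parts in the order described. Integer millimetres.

translate([0, 0, 369]) cube([323, 335, 33]);
translate([21, 21, 0]) cylinder(h = 369, r = 21);
translate([302, 21, 0]) cylinder(h = 369, r = 21);
translate([21, 314, 0]) cylinder(h = 369, r = 21);
translate([302, 314, 0]) cylinder(h = 369, r = 21);
translate([0, -320, 0]) {
  cube([43, 40, 1324]);
  translate([455, 0, 0]) cube([43, 40, 1324]);
  translate([43, 0, 257]) cube([412, 40, 34]);
  translate([43, 0, 539]) cube([412, 40, 34]);
  translate([43, 0, 821]) cube([412, 40, 34]);
  translate([43, 0, 1103]) cube([412, 40, 34]);
}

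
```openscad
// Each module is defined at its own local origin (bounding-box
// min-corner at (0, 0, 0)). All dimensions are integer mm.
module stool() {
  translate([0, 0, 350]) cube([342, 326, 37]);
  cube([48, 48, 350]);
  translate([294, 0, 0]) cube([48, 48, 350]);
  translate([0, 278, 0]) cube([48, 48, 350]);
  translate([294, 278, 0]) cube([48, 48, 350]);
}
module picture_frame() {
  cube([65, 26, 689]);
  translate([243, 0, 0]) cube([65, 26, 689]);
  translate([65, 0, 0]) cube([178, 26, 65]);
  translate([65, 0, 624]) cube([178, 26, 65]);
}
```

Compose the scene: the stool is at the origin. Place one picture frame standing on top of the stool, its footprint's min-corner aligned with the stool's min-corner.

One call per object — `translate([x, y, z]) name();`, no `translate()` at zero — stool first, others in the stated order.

stool();
translate([0, 0, 387]) picture_frame();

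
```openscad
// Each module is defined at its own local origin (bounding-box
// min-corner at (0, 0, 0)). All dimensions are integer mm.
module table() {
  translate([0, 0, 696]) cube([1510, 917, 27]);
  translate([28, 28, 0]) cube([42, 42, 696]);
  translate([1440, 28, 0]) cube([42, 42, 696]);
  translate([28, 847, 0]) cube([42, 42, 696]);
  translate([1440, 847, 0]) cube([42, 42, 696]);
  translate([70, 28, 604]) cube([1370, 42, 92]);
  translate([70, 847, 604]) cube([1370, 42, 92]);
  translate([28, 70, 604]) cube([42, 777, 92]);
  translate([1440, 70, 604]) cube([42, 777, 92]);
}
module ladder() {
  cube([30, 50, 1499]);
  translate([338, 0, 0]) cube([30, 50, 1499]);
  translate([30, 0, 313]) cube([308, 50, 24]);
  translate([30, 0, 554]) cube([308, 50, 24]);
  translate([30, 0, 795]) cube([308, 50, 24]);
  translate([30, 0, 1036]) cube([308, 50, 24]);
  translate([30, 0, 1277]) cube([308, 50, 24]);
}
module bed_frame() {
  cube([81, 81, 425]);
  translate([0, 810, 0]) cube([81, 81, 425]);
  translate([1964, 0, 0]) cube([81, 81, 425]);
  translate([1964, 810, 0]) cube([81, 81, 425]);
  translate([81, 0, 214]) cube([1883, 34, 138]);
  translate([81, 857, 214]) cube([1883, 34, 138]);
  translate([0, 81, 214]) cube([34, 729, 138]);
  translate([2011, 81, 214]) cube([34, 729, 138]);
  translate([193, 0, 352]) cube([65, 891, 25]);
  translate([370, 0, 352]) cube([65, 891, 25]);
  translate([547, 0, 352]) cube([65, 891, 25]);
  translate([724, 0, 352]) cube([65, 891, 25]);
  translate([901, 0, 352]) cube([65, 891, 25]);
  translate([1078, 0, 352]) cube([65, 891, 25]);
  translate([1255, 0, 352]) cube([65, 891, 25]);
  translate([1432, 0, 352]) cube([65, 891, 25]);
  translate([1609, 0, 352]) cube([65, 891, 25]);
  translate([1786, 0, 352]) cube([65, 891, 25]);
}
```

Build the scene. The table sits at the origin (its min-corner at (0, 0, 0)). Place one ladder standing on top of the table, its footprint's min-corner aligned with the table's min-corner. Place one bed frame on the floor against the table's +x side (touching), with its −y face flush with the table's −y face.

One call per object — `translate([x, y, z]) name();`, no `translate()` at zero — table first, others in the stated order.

table();
translate([0, 0, 723]) ladder();
translate([1510, 0, 0]) bed_frame();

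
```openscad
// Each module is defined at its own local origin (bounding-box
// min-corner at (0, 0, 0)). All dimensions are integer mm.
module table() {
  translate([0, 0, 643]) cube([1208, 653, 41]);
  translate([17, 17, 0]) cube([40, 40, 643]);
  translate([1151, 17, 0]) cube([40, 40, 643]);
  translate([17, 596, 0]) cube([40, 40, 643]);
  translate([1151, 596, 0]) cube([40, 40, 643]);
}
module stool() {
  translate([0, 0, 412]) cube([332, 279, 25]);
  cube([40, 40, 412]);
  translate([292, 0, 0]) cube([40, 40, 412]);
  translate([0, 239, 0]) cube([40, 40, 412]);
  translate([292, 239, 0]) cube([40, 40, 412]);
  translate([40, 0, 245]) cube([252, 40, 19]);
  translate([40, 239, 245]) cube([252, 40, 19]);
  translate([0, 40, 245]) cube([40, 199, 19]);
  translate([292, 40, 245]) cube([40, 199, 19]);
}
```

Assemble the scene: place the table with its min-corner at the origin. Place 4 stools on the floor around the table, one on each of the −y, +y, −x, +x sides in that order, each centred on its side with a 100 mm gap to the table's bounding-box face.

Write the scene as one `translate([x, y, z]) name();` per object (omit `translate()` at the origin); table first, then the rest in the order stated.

table();
translate([438, -379, 0]) stool();
translate([438, 753, 0]) stool();
translate([-432, 187, 0]) stool();
translate([1308, 187, 0]) stool();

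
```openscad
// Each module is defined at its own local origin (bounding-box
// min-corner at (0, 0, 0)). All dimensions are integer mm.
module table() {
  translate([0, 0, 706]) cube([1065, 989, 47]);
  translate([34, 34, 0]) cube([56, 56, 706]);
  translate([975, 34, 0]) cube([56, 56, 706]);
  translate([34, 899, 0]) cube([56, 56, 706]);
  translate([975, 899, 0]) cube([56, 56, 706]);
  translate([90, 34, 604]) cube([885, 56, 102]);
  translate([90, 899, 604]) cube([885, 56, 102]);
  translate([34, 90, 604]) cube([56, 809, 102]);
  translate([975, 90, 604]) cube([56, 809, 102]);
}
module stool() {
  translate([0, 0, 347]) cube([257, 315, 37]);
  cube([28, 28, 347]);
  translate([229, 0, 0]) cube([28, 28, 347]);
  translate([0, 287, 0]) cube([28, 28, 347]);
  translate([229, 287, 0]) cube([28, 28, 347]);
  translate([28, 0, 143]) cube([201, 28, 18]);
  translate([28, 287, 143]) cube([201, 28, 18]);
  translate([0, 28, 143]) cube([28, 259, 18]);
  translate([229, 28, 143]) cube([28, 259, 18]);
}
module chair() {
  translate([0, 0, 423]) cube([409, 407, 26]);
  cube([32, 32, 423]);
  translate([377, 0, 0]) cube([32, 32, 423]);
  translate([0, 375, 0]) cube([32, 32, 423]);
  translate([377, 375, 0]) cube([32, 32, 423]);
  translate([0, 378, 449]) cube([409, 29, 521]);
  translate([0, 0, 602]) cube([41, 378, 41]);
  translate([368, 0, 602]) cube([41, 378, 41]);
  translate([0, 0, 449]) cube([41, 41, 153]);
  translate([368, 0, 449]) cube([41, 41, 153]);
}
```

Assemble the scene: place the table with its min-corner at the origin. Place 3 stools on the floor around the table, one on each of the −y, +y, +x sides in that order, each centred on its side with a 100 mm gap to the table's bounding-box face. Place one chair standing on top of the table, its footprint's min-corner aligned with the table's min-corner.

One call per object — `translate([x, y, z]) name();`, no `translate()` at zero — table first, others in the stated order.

table();
translate([404, -415, 0]) stool();
translate([404, 1089, 0]) stool();
translate([1165, 337, 0]) stool();
translate([0, 0, 753]) chair();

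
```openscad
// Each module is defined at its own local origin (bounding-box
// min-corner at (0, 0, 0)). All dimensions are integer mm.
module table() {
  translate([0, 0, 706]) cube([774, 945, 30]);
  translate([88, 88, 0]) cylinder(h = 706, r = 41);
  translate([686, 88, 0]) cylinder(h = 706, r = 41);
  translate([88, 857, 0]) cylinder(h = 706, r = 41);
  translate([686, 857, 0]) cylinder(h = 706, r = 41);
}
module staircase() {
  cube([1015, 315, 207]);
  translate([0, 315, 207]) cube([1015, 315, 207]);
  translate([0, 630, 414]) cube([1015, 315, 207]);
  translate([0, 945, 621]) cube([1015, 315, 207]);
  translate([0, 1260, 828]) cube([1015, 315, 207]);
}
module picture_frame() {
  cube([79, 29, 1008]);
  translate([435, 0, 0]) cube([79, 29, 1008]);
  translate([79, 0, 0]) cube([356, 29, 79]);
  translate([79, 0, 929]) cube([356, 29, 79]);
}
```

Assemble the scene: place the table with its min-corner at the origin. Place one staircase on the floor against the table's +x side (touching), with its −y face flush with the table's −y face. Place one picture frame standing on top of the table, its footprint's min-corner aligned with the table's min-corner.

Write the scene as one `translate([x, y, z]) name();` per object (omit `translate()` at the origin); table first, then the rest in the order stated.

table();
translate([774, 0, 0]) staircase();
translate([0, 0, 736]) picture_frame();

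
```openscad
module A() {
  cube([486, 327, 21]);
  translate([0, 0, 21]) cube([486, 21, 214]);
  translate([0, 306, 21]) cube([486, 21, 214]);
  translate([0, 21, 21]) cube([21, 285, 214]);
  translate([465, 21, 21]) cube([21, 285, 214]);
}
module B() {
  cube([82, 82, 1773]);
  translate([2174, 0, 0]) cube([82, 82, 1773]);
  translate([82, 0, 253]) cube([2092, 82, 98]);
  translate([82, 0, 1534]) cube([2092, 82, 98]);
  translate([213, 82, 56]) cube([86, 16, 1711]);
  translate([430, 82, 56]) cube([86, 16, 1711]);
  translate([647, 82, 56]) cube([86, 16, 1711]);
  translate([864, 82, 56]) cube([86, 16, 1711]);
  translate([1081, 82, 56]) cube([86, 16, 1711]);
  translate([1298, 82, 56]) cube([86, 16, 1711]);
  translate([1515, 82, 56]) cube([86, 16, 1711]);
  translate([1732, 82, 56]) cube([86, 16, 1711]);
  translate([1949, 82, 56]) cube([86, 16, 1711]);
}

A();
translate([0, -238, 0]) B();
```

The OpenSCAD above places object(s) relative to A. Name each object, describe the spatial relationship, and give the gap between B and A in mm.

A is an open box. B is a fence section. The fence section is on the floor beside the open box on its −y side. The gap between the fence section and the open box is 140 mm.

The fence section's nearest face is 140 mm from the open box's −y face.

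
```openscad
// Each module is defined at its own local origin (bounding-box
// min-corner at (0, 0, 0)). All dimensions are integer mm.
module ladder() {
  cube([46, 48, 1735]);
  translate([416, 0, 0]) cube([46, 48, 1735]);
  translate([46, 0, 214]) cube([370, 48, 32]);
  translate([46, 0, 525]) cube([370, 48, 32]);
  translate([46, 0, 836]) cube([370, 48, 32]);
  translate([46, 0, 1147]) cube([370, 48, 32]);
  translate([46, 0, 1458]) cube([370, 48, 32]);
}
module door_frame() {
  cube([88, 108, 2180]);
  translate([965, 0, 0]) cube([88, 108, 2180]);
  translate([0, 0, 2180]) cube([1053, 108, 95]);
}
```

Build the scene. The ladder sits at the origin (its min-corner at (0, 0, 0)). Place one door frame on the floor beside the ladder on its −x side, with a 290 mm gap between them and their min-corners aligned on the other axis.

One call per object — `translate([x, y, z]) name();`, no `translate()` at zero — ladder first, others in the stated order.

ladder();
translate([-1343, 0, 0]) door_frame();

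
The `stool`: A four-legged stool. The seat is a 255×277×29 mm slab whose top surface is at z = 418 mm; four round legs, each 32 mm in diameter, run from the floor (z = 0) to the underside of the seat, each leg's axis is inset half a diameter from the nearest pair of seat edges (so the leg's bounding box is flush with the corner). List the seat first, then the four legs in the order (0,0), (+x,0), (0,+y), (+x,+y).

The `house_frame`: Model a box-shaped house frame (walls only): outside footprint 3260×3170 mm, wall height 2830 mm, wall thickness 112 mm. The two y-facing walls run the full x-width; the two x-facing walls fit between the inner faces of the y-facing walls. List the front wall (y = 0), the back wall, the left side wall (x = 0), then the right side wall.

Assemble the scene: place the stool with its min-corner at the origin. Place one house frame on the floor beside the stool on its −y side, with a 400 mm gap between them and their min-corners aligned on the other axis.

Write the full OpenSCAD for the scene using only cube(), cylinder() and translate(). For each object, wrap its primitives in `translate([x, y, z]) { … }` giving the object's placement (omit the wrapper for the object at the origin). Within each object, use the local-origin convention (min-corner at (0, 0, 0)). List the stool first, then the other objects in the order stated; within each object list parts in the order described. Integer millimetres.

translate([0, 0, 389]) cube([255, 277, 29]);
translate([16, 16, 0]) cylinder(h = 389, r = 16);
translate([239, 16, 0]) cylinder(h = 389, r = 16);
translate([16, 261, 0]) cylinder(h = 389, r = 16);
translate([239, 261, 0]) cylinder(h = 389, r = 16);
translate([0, -3570, 0]) {
  cube([3260, 112, 2830]);
  translate([0, 3058, 0]) cube([3260, 112, 2830]);
  translate([0, 112, 0]) cube([112, 2946, 2830]);
  translate([3148, 112, 0]) cube([112, 2946, 2830]);
}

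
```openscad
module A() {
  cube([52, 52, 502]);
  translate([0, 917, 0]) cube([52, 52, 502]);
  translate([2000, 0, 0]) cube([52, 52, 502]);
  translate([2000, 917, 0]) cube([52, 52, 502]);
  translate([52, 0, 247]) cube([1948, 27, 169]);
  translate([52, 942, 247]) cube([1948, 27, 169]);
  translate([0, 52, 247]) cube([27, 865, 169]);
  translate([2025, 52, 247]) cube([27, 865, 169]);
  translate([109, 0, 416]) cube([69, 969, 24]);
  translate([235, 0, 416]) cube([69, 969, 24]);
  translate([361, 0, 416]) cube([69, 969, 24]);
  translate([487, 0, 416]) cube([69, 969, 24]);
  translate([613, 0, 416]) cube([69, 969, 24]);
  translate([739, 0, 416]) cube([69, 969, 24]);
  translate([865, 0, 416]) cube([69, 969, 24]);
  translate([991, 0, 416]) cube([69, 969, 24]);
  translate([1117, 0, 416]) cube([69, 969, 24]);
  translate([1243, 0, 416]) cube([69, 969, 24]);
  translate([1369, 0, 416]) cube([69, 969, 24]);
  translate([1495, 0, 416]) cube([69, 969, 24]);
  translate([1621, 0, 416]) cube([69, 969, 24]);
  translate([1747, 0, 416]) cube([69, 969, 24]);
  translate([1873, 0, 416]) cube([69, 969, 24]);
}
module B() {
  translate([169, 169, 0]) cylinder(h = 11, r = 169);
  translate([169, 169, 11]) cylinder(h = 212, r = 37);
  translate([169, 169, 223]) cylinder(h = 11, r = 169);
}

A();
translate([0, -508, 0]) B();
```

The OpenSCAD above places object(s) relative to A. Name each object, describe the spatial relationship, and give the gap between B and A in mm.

A is a bed frame. B is a spool. The spool is on the floor beside the bed frame on its −y side. The gap between the spool and the bed frame is 170 mm.

The spool's nearest face is 170 mm from the bed frame's −y face.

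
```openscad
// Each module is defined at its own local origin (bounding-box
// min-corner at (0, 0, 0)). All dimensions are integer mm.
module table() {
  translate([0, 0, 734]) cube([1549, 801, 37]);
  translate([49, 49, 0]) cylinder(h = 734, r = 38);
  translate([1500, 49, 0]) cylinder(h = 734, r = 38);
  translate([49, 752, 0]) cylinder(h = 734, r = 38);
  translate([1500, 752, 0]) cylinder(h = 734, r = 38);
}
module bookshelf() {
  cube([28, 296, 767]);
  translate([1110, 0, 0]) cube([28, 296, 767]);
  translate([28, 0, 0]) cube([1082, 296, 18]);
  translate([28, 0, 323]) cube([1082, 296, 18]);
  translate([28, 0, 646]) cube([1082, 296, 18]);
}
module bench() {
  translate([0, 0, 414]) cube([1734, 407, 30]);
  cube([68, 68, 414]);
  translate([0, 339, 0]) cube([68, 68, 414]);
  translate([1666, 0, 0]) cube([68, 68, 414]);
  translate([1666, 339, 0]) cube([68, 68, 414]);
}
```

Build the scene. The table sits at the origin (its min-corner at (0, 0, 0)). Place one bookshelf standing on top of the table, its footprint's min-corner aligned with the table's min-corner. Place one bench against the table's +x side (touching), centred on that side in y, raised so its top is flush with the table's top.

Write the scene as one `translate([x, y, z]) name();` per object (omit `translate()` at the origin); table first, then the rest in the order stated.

table();
translate([0, 0, 771]) bookshelf();
translate([1549, 197, 327]) bench();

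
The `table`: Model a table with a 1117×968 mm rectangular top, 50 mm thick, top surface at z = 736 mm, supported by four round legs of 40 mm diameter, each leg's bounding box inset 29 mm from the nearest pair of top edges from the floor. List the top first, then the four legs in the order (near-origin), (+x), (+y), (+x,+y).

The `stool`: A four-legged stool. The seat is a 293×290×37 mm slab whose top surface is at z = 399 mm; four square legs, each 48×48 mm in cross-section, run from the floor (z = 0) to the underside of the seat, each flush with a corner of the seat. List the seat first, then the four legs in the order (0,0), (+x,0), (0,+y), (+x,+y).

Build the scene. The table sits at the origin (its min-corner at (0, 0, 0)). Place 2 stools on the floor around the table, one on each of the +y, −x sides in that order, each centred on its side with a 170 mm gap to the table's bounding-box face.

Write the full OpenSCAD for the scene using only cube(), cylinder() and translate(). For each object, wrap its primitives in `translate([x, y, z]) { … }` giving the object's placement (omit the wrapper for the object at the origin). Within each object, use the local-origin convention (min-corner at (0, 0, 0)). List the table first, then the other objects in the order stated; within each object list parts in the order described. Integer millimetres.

translate([0, 0, 686]) cube([1117, 968, 50]);
translate([49, 49, 0]) cylinder(h = 686, r = 20);
translate([1068, 49, 0]) cylinder(h = 686, r = 20);
translate([49, 919, 0]) cylinder(h = 686, r = 20);
translate([1068, 919, 0]) cylinder(h = 686, r = 20);
translate([412, 1138, 0]) {
  translate([0, 0, 362]) cube([293, 290, 37]);
  cube([48, 48, 362]);
  translate([245, 0, 0]) cube([48, 48, 362]);
  translate([0, 242, 0]) cube([48, 48, 362]);
  translate([245, 242, 0]) cube([48, 48, 362]);
}
translate([-463, 339, 0]) {
  translate([0, 0, 362]) cube([293, 290, 37]);
  cube([48, 48, 362]);
  translate([245, 0, 0]) cube([48, 48, 362]);
  translate([0, 242, 0]) cube([48, 48, 362]);
  translate([245, 242, 0]) cube([48, 48, 362]);
}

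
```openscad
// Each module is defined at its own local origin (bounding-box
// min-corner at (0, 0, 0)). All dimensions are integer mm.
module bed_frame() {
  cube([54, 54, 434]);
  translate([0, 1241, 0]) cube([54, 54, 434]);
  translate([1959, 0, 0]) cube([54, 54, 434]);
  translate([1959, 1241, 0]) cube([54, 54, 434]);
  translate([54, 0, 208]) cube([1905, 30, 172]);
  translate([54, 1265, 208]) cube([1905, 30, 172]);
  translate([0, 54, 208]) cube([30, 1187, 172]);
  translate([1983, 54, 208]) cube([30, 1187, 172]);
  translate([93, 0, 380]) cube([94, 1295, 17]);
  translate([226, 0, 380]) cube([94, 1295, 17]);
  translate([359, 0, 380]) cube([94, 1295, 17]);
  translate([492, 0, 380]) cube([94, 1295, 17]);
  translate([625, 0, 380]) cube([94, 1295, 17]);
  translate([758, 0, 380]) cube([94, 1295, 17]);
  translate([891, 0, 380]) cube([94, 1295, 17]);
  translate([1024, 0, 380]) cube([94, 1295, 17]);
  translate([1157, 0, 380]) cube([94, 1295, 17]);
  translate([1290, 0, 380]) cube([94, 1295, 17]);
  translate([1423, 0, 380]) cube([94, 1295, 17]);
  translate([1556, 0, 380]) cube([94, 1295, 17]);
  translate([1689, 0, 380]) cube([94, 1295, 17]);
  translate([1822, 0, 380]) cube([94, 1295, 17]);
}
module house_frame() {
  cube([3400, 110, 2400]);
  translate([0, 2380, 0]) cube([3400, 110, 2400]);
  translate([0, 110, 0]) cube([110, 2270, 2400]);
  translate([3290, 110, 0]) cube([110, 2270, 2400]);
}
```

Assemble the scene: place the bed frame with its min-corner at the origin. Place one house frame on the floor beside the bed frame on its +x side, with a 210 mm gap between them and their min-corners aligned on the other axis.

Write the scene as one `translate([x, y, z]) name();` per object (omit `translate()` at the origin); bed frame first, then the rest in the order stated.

bed_frame();
translate([2223, 0, 0]) house_frame();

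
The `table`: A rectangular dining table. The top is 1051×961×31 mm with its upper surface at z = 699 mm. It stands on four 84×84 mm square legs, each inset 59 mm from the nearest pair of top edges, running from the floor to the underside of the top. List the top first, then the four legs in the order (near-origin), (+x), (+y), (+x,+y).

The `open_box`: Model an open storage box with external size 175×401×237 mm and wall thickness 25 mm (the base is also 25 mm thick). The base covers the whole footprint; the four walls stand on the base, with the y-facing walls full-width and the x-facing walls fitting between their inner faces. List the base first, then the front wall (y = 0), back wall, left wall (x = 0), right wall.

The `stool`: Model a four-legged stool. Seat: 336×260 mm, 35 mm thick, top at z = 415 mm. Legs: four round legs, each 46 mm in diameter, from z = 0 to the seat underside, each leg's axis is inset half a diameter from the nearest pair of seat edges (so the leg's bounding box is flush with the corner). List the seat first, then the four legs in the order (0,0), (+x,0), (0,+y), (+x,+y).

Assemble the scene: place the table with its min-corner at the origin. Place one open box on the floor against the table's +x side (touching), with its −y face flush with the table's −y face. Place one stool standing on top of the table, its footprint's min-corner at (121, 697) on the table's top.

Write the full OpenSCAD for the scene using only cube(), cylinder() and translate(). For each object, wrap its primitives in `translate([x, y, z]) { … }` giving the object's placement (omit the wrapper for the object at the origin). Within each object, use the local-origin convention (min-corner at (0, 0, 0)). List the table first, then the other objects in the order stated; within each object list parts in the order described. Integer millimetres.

translate([0, 0, 668]) cube([1051, 961, 31]);
translate([59, 59, 0]) cube([84, 84, 668]);
translate([908, 59, 0]) cube([84, 84, 668]);
translate([59, 818, 0]) cube([84, 84, 668]);
translate([908, 818, 0]) cube([84, 84, 668]);
translate([1051, 0, 0]) {
  cube([175, 401, 25]);
  translate([0, 0, 25]) cube([175, 25, 212]);
  translate([0, 376, 25]) cube([175, 25, 212]);
  translate([0, 25, 25]) cube([25, 351, 212]);
  translate([150, 25, 25]) cube([25, 351, 212]);
}
translate([121, 697, 699]) {
  translate([0, 0, 380]) cube([336, 260, 35]);
  translate([23, 23, 0]) cylinder(h = 380, r = 23);
  translate([313, 23, 0]) cylinder(h = 380, r = 23);
  translate([23, 237, 0]) cylinder(h = 380, r = 23);
  translate([313, 237, 0]) cylinder(h = 380, r = 23);
}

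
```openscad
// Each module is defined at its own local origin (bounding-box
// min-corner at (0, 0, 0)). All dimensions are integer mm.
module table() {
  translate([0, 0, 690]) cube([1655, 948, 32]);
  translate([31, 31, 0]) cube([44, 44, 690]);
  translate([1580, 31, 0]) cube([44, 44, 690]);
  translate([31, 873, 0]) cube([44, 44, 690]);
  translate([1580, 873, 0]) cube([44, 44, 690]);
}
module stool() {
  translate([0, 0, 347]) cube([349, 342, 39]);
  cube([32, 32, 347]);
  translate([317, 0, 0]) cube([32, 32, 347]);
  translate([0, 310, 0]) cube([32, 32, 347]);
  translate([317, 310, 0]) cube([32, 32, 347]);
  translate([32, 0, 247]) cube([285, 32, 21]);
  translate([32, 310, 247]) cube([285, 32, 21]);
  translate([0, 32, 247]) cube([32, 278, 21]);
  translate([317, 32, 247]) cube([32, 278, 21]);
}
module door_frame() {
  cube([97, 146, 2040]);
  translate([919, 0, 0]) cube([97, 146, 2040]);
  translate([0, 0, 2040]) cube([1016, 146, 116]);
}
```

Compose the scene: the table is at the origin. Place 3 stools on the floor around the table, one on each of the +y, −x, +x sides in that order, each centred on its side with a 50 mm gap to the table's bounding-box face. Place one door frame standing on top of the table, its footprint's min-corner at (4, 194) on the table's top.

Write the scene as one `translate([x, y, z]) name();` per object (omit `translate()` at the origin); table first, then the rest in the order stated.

table();
translate([653, 998, 0]) stool();
translate([-399, 303, 0]) stool();
translate([1705, 303, 0]) stool();
translate([4, 194, 722]) door_frame();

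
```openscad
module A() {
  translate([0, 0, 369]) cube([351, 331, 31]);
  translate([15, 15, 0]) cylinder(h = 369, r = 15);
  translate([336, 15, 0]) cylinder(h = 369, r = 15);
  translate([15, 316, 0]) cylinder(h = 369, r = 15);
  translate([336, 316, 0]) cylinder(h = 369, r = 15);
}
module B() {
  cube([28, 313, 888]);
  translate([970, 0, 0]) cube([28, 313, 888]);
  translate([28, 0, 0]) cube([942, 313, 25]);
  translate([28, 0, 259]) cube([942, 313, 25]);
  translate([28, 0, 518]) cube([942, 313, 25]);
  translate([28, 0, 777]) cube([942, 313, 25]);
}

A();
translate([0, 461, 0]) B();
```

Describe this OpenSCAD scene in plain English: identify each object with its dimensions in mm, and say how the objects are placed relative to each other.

A is a four-legged stool. The seat is a 351×331×31 mm slab whose top surface is at z = 400 mm; four round legs, each 30 mm in diameter, run from the floor (z = 0) to the underside of the seat, each leg's axis is inset half a diameter from the nearest pair of seat edges (so the leg's bounding box is flush with the corner).

B is a bookshelf 998 mm wide overall, 313 mm deep and 888 mm tall. The two sides are 28 mm thick vertical panels. 4 horizontal shelves of 25 mm thickness span between the inner faces of the sides; the lowest shelf sits on the floor and shelves are stacked with a clear vertical gap of 234 mm between each pair.

The bookshelf is on the floor beside the stool on its +y side.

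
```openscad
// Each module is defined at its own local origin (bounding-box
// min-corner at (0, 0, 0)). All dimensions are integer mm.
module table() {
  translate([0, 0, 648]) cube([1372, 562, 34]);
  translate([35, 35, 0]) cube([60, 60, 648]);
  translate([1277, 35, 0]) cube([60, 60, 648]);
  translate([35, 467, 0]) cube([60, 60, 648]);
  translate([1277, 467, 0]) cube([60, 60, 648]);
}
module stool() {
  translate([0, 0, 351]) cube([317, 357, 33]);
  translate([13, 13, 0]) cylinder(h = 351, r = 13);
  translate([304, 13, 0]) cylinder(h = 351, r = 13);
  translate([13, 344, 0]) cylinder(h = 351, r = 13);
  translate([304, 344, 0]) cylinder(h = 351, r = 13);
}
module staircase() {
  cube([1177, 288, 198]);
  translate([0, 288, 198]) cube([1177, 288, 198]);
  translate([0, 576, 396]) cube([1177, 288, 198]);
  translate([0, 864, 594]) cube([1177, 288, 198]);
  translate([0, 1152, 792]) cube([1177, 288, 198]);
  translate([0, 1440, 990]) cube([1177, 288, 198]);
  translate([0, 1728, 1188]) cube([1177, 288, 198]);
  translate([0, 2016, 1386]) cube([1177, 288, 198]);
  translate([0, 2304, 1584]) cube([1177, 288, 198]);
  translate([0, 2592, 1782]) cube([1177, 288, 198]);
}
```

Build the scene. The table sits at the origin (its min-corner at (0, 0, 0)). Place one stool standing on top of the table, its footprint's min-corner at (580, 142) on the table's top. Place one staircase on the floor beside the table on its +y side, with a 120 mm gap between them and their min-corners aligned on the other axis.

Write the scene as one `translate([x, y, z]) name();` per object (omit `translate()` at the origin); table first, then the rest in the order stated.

table();
translate([580, 142, 682]) stool();
translate([0, 682, 0]) staircase();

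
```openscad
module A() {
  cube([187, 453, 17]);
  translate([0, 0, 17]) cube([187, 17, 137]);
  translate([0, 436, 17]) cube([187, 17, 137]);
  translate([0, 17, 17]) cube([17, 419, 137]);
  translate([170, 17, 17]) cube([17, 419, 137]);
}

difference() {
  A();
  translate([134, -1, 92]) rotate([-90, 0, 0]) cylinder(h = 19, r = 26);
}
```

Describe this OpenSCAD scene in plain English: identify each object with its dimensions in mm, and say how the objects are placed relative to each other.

A is an open storage box with external size 187×453×154 mm and wall thickness 17 mm (the base is also 17 mm thick). The base covers the whole footprint; the four walls stand on the base, with the y-facing walls full-width and the x-facing walls fitting between their inner faces.

The open box has a circular hole of radius 26 mm through its front wall, centred at (x = 134, z = 92).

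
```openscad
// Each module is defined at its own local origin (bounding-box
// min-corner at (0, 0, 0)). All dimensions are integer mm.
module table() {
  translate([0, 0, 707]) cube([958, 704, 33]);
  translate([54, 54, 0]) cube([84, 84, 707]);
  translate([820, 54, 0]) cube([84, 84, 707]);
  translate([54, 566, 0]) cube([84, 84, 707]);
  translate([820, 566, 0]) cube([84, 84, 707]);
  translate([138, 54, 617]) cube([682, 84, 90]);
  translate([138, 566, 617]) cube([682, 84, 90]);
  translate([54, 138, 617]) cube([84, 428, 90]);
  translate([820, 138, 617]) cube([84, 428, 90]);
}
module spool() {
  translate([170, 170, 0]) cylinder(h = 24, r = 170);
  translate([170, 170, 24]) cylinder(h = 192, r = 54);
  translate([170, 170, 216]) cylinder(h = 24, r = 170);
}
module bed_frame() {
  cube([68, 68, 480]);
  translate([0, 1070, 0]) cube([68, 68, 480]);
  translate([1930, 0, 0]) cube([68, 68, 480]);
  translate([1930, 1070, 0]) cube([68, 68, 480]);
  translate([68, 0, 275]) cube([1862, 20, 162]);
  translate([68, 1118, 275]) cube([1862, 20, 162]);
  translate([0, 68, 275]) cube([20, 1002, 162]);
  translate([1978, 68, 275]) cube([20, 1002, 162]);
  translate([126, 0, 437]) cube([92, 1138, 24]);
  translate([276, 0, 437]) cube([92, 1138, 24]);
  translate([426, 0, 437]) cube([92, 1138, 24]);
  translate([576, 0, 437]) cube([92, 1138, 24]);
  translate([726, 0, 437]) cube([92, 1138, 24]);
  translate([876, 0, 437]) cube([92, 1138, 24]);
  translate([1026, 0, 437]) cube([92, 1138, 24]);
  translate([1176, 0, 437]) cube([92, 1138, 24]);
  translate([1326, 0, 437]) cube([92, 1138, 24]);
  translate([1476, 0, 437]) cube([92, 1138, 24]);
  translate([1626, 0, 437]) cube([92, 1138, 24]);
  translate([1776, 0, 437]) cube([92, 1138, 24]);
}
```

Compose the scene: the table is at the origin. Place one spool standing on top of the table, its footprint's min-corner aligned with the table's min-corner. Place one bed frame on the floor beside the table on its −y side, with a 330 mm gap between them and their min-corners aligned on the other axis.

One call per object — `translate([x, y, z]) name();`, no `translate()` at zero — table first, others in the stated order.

table();
translate([0, 0, 740]) spool();
translate([0, -1468, 0]) bed_frame();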